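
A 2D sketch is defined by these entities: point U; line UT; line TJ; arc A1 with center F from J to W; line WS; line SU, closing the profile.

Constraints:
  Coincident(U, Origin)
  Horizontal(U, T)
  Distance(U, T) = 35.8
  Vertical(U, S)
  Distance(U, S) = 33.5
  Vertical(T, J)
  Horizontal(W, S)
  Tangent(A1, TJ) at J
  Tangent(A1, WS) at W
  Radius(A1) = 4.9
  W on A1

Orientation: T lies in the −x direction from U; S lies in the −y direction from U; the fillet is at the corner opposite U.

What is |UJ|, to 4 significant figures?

45.82

The virtual corner opposite U is at (-35.80, -33.50). The tangent condition forces FJ to be normal to TJ and since A1 is tangent to WS there, FW ⟂ WS, with radius 4.9, so the center F sits 4.9 in from both sides at F = (-30.90, -28.60). That places the tangent points at J = (-35.80, -28.60) on TJ and W = (-30.90, -33.50) on WS. Then |UJ| = |J − U| = 45.82.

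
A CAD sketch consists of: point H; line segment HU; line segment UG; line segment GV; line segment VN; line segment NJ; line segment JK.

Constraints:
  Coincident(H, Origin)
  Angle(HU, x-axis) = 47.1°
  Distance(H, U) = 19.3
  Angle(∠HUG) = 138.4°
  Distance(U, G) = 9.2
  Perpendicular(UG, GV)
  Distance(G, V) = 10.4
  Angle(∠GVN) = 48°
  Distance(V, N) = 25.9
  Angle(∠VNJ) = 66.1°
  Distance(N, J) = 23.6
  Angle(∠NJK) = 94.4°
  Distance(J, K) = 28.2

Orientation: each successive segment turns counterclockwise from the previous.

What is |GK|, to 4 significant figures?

17.77

H is at the origin; HU runs at 47.1° with length 19.3, so U = (13.14, 14.14). ∠HUG = 138.4° gives UG at 88.70° from the x-axis; with |UG| = 9.2, G = (13.35, 23.34). UG ⟂ GV, so GV runs at 178.7°; with |GV| = 10.4, V = (2.949, 23.57). ∠GVN = 48.0° gives VN at -49.30° from the x-axis; with |VN| = 25.9, N = (19.84, 3.936). ∠VNJ = 66.1° gives NJ at 64.60° from the x-axis; with |NJ| = 23.6, J = (29.96, 25.25). ∠NJK = 94.4° gives JK at 150.2° from the x-axis; with |JK| = 28.2, K = (5.491, 39.27). Then |GK| = |K − G| = 17.77.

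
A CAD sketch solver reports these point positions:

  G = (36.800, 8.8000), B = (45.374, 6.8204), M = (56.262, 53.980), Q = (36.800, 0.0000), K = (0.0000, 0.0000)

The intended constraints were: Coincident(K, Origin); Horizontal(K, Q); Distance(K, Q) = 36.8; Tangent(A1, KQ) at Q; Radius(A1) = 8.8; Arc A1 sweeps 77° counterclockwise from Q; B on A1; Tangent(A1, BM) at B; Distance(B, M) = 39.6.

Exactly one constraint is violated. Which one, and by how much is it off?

Distance(B, M) = 39.6 — off by 8.80.

K = (0.00, 0.00) ✓; K.y = 0.00, Q.y = 0.00 ✓; |KQ| = 36.80 ✓; ∠(GQ, QK) = 90.00° ✓; |GQ| = 8.800 ✓; bearing(G→B) − bearing(G→Q) = 77.00° ✓; |GB| = 8.800 ✓; ∠(GB, BM) = 90.00° ✓; |BM| = 48.40 ✗.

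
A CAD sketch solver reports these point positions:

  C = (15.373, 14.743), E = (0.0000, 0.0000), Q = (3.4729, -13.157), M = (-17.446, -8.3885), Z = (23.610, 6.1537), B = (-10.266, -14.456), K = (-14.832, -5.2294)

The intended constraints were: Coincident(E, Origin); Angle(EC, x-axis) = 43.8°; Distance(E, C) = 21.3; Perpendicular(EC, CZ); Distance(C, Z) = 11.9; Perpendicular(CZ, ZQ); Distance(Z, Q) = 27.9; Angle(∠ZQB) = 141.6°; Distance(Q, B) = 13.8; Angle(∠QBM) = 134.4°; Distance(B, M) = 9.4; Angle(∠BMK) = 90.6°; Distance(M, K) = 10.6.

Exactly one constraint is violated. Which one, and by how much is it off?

Distance(M, K) = 10.6 — off by 6.50.

E = (0.00, 0.00) ✓; EC at 43.80° ✓; |EC| = 21.30 ✓; ∠(EC, CZ) = 90.00° ✓; |CZ| = 11.90 ✓; ∠(CZ, ZQ) = 90.00° ✓; |ZQ| = 27.90 ✓; ∠ZQB = 141.6° ✓; |QB| = 13.80 ✓; ∠QBM = 134.4° ✓; |BM| = 9.400 ✓; ∠BMK = 90.59° ✓; |MK| = 4.100 ✗.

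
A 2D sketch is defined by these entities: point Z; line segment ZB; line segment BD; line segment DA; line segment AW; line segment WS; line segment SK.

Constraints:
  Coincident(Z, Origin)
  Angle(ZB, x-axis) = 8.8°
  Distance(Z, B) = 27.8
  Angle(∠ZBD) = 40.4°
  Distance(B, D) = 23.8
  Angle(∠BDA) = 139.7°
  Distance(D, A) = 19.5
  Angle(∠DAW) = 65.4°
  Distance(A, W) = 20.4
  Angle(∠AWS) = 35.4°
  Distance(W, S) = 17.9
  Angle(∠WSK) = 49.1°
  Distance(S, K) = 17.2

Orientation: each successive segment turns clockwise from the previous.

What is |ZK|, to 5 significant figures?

14.152

∠AWS = 35.4° gives WS at -70.300° from the x-axis; with |WS| = 17.9, S = (4.2104, -13.994). ∠WSK = 49.1° gives SK at 158.80° from the x-axis; with |SK| = 17.2, K = (-11.826, -7.7738). Then |ZK| = |K − Z| = 14.152.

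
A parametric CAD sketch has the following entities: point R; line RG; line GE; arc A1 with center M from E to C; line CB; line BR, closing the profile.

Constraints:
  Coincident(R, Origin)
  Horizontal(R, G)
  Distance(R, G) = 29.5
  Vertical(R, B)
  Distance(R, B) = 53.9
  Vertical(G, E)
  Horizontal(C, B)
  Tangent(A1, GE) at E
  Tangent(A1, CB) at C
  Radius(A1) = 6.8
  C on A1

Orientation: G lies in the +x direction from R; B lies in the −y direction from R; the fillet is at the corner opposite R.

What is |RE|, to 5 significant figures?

55.576

R is at the origin; R and G share the same y with |RG| = 29.5 and G on the +x side, so G = (29.500, 0.0000). R and B share the same x with |RB| = 53.9 and B on the −y side, so B = (0.0000, -53.900). The virtual corner opposite R is at (29.500, -53.900). Since A1 is tangent to GE there, ME ⟂ GE and the tangent condition forces MC to be normal to CB, with radius 6.8, so the center M sits 6.8 in from both sides at M = (22.700, -47.100). That places the tangent points at E = (29.500, -47.100) on GE and C = (22.700, -53.900) on CB. Then |RE| = |E − R| = 55.576.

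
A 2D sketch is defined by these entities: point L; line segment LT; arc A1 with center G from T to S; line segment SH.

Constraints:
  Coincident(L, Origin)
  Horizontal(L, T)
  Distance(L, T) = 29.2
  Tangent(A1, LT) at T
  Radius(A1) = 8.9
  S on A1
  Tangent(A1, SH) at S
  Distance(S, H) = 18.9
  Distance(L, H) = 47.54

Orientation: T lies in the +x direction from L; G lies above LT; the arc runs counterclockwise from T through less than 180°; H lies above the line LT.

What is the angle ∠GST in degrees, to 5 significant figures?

46.098°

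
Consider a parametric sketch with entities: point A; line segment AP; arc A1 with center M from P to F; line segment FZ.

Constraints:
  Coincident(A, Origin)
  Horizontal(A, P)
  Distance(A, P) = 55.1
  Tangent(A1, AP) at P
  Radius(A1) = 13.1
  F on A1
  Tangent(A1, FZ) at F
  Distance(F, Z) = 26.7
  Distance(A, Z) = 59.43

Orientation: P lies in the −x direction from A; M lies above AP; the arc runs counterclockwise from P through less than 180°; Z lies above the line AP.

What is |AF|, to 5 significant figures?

44.237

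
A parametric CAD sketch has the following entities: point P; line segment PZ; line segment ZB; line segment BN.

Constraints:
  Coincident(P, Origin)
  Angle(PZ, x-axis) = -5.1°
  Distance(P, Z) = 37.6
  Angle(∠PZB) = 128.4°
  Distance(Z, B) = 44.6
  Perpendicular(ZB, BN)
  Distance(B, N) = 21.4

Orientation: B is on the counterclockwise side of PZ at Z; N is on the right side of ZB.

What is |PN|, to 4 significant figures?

84.88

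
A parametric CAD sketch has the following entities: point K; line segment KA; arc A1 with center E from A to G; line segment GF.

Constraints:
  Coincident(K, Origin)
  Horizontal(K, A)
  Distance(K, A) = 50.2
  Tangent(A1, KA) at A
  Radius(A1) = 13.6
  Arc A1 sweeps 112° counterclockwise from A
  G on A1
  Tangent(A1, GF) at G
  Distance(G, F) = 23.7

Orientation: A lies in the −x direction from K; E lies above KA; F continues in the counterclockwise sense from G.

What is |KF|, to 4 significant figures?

61.75

K is at the origin; KA is horizontal with |KA| = 50.2 and A on the −x side, so A = (-50.20, 0.000). A1 meets KA tangentially, so EA is at right angles to KA, so E = A + (0, 13.6) = (-50.20, 13.60). On A1, A sits at bearing -90° from E; a 112° counterclockwise sweep puts G at bearing 22°, so G = E + 13.6·(cos 22°, sin 22°) = (-37.59, 18.69). Since A1 is tangent to GF there, EG ⟂ GF, so GF runs along (−sin 22°, cos 22°); with |GF| = 23.7, F = (-46.47, 40.67). Then |KF| = |F − K| = 61.75.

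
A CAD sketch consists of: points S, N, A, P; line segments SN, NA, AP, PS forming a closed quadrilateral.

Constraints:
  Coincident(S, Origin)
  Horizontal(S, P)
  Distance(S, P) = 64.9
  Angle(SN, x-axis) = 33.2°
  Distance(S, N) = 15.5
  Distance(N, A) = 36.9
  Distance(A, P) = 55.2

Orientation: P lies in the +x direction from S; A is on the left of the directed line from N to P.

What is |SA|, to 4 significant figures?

50.78

Checks: SN at 33.20° ✓; |NA| = 36.90 ✓; |AP| = 55.20 ✓.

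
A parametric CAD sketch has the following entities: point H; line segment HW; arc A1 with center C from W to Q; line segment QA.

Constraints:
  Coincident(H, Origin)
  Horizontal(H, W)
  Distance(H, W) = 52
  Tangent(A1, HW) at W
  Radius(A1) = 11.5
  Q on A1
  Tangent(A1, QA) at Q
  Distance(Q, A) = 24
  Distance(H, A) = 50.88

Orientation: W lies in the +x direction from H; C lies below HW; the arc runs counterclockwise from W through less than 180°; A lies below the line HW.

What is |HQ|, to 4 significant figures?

41.83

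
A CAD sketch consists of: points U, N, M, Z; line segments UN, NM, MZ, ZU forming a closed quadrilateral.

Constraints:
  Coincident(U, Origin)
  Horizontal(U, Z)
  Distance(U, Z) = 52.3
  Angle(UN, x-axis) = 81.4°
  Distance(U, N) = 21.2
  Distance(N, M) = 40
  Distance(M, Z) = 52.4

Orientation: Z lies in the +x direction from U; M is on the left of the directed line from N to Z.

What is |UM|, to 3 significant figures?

58.2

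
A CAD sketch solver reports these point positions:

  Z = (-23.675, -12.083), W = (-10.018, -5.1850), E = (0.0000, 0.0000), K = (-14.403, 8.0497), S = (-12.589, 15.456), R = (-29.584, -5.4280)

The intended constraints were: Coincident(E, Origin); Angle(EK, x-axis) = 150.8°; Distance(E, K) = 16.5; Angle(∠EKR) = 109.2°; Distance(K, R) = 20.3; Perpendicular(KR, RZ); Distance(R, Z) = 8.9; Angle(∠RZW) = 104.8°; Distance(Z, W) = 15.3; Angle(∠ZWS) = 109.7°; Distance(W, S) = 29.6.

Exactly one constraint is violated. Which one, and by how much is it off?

Distance(W, S) = 29.6 — off by 8.80.

E = (0.00, 0.00) ✓; EK at 150.8° ✓; |EK| = 16.50 ✓; ∠EKR = 109.2° ✓; |KR| = 20.30 ✓; ∠(KR, RZ) = 90.00° ✓; |RZ| = 8.900 ✓; ∠RZW = 104.8° ✓; |ZW| = 15.30 ✓; ∠ZWS = 109.7° ✓; |WS| = 20.80 ✗.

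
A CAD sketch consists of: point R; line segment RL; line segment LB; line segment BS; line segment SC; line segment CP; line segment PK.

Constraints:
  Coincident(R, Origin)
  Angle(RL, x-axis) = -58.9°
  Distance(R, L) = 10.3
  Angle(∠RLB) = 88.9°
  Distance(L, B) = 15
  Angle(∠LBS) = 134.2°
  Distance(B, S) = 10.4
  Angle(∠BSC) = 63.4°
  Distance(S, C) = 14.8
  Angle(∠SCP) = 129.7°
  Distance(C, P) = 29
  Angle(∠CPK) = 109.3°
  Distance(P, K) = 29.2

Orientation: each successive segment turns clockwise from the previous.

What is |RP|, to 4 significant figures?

21.63

R is at the origin; RL runs at -58.9° with length 10.3, so L = (5.320, -8.820). ∠RLB = 88.9° gives LB at -150.0° from the x-axis; with |LB| = 15.0, B = (-7.670, -16.32). ∠LBS = 134.2° gives BS at 164.2° from the x-axis; with |BS| = 10.4, S = (-17.68, -13.49). ∠BSC = 63.4° gives SC at 47.60° from the x-axis; with |SC| = 14.8, C = (-7.697, -2.559). ∠SCP = 129.7° gives CP at -2.700° from the x-axis; with |CP| = 29.0, P = (21.27, -3.925). Then |RP| = |P − R| = 21.63.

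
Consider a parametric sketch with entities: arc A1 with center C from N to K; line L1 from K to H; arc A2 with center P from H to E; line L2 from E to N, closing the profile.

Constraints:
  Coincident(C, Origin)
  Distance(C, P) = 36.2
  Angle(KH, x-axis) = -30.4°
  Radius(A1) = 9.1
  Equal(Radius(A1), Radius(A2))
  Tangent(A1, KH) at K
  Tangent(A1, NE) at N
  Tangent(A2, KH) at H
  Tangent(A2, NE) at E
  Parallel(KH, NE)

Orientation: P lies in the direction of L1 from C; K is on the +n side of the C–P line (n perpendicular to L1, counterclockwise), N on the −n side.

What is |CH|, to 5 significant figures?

37.326

The slot axis is L1's direction at -30.4°, so u = (cos -30.4°, sin -30.4°) = (0.86251, -0.50603) and n = (−sin -30.4°, cos -30.4°) = (0.50603, 0.86251). C is at the origin and P lies 36.2 along u from C, so P = 36.2·u = (31.223, -18.318). Tangency of A1 to both parallel lines with radius 9.1 puts K and N at C ± 9.1·n: K = (4.6049, 7.8489), N = (-4.6049, -7.8489). Equal radii place H and E the same way about P: H = P + 9.1·n = (35.828, -10.470), E = P − 9.1·n = (26.618, -26.167). Then |CH| = |H − C| = 37.326.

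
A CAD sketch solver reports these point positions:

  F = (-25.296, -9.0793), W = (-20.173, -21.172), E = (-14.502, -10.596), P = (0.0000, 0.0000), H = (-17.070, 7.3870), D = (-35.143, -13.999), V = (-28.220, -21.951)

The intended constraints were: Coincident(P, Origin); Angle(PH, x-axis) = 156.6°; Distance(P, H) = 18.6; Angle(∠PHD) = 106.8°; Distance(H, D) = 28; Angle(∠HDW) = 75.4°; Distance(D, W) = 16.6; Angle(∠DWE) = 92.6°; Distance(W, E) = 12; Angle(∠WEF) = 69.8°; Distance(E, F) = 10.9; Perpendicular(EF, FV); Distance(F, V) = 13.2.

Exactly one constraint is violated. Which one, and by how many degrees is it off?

Perpendicular(EF, FV) — off by 4.80°.

P = (0.00, 0.00) ✓; PH at 156.6° ✓; |PH| = 18.60 ✓; ∠PHD = 106.8° ✓; |HD| = 28.00 ✓; ∠HDW = 75.40° ✓; |DW| = 16.60 ✓; ∠DWE = 92.60° ✓; |WE| = 12.00 ✓; ∠WEF = 69.80° ✓; |EF| = 10.90 ✓; ∠(EF, FV) = 85.20° ✗; |FV| = 13.20 ✓.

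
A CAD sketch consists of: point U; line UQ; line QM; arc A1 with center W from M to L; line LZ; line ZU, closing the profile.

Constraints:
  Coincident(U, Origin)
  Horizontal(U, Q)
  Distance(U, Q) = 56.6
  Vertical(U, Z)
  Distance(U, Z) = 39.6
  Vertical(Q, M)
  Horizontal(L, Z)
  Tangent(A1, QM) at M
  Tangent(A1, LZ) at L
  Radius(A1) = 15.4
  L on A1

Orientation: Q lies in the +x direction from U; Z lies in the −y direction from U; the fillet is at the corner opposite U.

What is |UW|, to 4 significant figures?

47.78

UZ is vertical with |UZ| = 39.6 and Z on the −y side, so Z = (0.000, -39.60). The virtual corner opposite U is at (56.60, -39.60). A1 meets QM tangentially, so WM is at right angles to QM and A1 meets LZ tangentially, so WL is at right angles to LZ, with radius 15.4, so the center W sits 15.4 in from both sides at W = (41.20, -24.20). Then |UW| = |W − U| = 47.78.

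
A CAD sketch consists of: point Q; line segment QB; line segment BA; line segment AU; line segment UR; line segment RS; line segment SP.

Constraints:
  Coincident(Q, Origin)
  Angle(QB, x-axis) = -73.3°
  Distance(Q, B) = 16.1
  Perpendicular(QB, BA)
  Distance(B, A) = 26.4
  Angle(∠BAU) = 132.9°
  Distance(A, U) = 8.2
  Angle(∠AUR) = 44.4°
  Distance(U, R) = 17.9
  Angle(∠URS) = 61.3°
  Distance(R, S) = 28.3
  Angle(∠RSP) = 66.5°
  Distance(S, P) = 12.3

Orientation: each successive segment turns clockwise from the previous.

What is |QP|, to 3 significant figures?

43.8

Q is at the origin; QB runs at -73.3° with length 16.1, so B = (4.63, -15.4). QB is perpendicular to BA, so BA runs at -163°; with |BA| = 26.4, A = (-20.7, -23.0). ∠BAU = 132.9° gives AU at 150° from the x-axis; with |AU| = 8.2, U = (-27.7, -18.9). ∠AUR = 44.4° gives UR at 14.0° from the x-axis; with |UR| = 17.9, R = (-10.4, -14.5). ∠URS = 61.3° gives RS at -105° from the x-axis; with |RS| = 28.3, S = (-17.5, -41.9). ∠RSP = 66.5° gives SP at 142° from the x-axis; with |SP| = 12.3, P = (-27.2, -34.3). Then |QP| = |P − Q| = 43.8.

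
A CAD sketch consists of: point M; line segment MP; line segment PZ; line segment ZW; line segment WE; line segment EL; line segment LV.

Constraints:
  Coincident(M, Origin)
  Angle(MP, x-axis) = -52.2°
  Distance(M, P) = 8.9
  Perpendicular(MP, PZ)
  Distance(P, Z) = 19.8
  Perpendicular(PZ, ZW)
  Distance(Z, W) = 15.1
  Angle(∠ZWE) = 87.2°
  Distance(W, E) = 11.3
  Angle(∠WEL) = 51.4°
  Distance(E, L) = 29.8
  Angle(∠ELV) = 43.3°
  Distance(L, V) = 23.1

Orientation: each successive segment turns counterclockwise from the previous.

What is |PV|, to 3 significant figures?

32.8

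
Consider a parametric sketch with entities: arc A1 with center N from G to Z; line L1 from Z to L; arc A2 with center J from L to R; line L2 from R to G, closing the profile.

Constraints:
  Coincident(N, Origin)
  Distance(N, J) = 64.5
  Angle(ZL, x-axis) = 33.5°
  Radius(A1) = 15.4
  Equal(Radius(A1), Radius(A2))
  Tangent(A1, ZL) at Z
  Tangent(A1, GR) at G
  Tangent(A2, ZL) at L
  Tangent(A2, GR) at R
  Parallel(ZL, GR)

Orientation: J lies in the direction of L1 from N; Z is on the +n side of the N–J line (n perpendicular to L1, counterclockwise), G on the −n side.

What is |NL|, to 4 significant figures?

66.31

Tangency of A1 to both parallel lines with radius 15.4 puts Z and G at N ± 15.4·n: Z = (-8.500, 12.84), G = (8.500, -12.84). Equal radii place L and R the same way about J: L = J + 15.4·n = (45.29, 48.44), R = J − 15.4·n = (62.29, 22.76). Then |NL| = |L − N| = 66.31.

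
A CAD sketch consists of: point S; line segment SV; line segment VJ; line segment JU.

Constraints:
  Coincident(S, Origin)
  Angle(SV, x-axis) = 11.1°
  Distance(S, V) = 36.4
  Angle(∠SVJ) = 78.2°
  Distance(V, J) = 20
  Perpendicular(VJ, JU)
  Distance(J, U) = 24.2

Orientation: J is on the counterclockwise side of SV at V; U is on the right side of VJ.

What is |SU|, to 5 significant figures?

61.134

S is at the origin; SV runs at 11.1° with length 36.4, so V = 36.4·(cos 11.1°, sin 11.1°) = (35.719, 7.0078). ∠SVJ = 78.2°, so VJ runs at 11.1° + (180° − 78.2°) = 112.90° from the x-axis; with |VJ| = 20.0, J = V + 20.0·(cos 112.90°, sin 112.90°) = (27.937, 25.432). VJ ⟂ JU; with |JU| = 24.2 on the right of VJ, U = J + 24.2·(0.92119, 0.38912) = (50.229, 34.848). Then |SU| = |U − S| = 61.134.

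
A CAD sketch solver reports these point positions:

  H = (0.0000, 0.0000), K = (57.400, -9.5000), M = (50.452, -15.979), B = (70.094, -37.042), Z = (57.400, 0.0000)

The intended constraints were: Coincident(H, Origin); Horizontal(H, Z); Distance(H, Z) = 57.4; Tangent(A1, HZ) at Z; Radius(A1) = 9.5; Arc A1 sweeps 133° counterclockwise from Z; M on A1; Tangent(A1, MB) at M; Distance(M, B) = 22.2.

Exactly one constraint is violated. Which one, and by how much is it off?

Distance(M, B) = 22.2 — off by 6.60.

H = (0.00, 0.00) ✓; H.y = 0.00, Z.y = 0.00 ✓; |HZ| = 57.40 ✓; ∠(KZ, ZH) = 90.00° ✓; |KZ| = 9.500 ✓; bearing(K→M) − bearing(K→Z) = 133.0° ✓; |KM| = 9.500 ✓; ∠(KM, MB) = 90.00° ✓; |MB| = 28.80 ✗.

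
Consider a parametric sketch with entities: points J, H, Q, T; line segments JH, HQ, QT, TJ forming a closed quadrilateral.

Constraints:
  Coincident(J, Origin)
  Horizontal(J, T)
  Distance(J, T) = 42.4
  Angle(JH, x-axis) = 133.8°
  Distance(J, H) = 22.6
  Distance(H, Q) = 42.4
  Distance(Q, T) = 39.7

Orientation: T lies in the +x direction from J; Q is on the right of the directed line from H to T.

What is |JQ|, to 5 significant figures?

20.599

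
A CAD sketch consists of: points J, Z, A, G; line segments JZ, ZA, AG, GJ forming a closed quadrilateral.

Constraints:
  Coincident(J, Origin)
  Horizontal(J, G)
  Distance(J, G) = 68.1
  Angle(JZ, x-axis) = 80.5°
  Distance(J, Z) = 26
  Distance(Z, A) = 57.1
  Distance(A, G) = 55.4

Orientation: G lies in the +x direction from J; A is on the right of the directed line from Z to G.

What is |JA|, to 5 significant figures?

35.733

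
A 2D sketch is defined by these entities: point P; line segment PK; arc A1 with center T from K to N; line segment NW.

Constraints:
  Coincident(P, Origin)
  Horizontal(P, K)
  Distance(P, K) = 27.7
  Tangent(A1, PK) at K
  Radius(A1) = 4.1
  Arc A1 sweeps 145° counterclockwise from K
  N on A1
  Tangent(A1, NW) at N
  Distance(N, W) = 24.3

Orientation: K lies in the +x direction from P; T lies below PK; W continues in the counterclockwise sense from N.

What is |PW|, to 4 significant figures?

50.06

On A1, K sits at bearing 90° from T; a 145° counterclockwise sweep puts N at bearing 235°, so N = T + 4.1·(cos 235°, sin 235°) = (25.35, -7.459). Tangency of A1 to NW means the radius TN is perpendicular to NW, so NW runs along (−sin 235°, cos 235°); with |NW| = 24.3, W = (45.25, -21.40). Then |PW| = |W − P| = 50.06.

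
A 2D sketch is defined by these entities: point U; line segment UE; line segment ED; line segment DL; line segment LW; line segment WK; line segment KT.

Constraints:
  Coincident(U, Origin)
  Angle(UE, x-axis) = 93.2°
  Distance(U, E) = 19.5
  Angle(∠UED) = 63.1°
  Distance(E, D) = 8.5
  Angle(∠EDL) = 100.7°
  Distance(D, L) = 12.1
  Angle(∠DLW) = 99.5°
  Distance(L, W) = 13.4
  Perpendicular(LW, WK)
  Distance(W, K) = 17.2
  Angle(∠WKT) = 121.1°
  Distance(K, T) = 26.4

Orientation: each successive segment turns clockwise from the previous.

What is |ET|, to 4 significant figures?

22.04

U is at the origin; UE runs at 93.2° with length 19.5, so E = (-1.089, 19.47). ∠UED = 63.1° gives ED at -23.70° from the x-axis; with |ED| = 8.5, D = (6.695, 16.05). ∠EDL = 100.7° gives DL at -103.0° from the x-axis; with |DL| = 12.1, L = (3.973, 4.263). ∠DLW = 99.5° gives LW at 176.5° from the x-axis; with |LW| = 13.4, W = (-9.402, 5.081). LW is perpendicular to WK, so WK runs at 86.50°; with |WK| = 17.2, K = (-8.352, 22.25). ∠WKT = 121.1° gives KT at 27.60° from the x-axis; with |KT| = 26.4, T = (15.04, 34.48). Then |ET| = |T − E| = 22.04.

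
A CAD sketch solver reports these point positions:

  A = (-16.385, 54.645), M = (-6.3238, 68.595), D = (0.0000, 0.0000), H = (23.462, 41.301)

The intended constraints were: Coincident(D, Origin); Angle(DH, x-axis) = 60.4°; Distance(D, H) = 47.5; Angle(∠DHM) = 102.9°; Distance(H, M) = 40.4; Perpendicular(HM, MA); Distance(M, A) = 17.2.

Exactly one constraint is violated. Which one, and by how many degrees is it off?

Perpendicular(HM, MA) — off by 6.70°.

D = (0.00, 0.00) ✓; DH at 60.40° ✓; |DH| = 47.50 ✓; ∠DHM = 102.9° ✓; |HM| = 40.40 ✓; ∠(HM, MA) = 96.70° ✗; |MA| = 17.20 ✓.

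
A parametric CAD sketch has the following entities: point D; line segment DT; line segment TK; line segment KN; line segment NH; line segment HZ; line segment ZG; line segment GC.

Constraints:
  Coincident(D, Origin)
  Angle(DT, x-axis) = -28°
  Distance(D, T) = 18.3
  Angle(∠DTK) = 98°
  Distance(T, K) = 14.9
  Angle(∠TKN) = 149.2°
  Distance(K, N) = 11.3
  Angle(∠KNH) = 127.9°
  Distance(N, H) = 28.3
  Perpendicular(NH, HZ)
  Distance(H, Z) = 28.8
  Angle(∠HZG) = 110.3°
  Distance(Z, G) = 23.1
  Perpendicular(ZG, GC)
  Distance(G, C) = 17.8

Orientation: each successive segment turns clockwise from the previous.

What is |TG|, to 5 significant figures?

20.239

D is at the origin; DT runs at -28.0° with length 18.3, so T = (16.158, -8.5913). ∠DTK = 98.0° gives TK at -110.00° from the x-axis; with |TK| = 14.9, K = (11.062, -22.593). ∠TKN = 149.2° gives KN at -140.80° from the x-axis; with |KN| = 11.3, N = (2.3050, -29.735). ∠KNH = 127.9° gives NH at 167.10° from the x-axis; with |NH| = 28.3, H = (-25.281, -23.417). NH ⟂ HZ, so HZ runs at 77.100°; with |HZ| = 28.8, Z = (-18.851, 4.6564). ∠HZG = 110.3° gives ZG at 7.4000° from the x-axis; with |ZG| = 23.1, G = (4.0564, 7.6316). Then |TG| = |G − T| = 20.239.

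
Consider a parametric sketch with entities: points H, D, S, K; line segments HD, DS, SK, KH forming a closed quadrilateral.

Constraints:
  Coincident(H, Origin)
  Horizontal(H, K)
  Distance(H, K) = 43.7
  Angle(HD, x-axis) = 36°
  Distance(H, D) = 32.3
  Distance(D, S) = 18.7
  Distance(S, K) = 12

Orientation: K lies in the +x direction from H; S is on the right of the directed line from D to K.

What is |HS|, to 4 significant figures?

31.78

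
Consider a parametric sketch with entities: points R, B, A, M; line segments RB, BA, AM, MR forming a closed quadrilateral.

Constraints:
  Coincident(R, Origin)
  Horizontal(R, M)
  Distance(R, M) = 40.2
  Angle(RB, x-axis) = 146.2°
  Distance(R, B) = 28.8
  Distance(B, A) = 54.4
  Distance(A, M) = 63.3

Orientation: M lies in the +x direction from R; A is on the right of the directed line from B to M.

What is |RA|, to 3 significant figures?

38.6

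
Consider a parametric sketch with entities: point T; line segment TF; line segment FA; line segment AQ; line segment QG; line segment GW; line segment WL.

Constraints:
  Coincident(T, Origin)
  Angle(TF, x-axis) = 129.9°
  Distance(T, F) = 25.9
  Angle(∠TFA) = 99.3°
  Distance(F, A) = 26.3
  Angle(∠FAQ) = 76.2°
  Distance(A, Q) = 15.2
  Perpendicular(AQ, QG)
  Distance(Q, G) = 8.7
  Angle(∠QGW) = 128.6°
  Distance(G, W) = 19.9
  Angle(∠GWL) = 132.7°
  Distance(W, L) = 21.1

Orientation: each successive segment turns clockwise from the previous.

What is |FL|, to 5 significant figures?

28.519

∠QGW = 128.6° gives GW at 164.00° from the x-axis; with |GW| = 19.9, W = (-16.844, 27.834). ∠GWL = 132.7° gives WL at 116.70° from the x-axis; with |WL| = 21.1, L = (-26.325, 46.684). Then |FL| = |L − F| = 28.519.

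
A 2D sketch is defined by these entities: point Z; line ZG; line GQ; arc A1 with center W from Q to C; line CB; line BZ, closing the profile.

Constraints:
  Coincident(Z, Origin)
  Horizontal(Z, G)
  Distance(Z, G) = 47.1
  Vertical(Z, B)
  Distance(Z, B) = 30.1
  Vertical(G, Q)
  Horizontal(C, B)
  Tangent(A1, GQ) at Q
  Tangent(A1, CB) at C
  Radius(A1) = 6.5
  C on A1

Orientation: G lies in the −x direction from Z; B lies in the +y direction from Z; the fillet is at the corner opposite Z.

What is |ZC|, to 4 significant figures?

50.54

Z is at the origin; Z and G share the same y with |ZG| = 47.1 and G on the −x side, so G = (-47.10, 0.000). ZB is vertical with |ZB| = 30.1 and B on the +y side, so B = (0.000, 30.10). The virtual corner opposite Z is at (-47.10, 30.10). A1 meets GQ tangentially, so WQ is at right angles to GQ and since A1 is tangent to CB there, WC ⟂ CB, with radius 6.5, so the center W sits 6.5 in from both sides at W = (-40.60, 23.60). That places the tangent points at Q = (-47.10, 23.60) on GQ and C = (-40.60, 30.10) on CB. Then |ZC| = |C − Z| = 50.54.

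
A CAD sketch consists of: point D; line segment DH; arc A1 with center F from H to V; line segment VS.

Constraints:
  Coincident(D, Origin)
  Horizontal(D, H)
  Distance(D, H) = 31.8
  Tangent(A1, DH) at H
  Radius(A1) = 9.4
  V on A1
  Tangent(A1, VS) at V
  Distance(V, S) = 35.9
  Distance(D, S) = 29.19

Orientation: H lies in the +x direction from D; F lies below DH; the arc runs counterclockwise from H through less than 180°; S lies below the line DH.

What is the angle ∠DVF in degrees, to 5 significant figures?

143.70°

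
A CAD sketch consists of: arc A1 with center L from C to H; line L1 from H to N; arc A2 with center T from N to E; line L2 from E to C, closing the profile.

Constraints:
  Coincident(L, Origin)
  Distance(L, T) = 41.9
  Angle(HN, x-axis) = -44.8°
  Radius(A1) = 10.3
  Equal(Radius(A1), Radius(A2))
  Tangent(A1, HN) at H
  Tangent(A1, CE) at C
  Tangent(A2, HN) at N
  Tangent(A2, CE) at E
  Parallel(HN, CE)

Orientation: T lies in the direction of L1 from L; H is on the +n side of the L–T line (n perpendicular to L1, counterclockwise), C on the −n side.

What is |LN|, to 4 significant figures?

43.15

The slot axis is L1's direction at -44.8°, so u = (cos -44.8°, sin -44.8°) = (0.7096, -0.7046) and n = (−sin -44.8°, cos -44.8°) = (0.7046, 0.7096). L is at the origin and T lies 41.9 along u from L, so T = 41.9·u = (29.73, -29.52). Tangency of A1 to both parallel lines with radius 10.3 puts H and C at L ± 10.3·n: H = (7.258, 7.309), C = (-7.258, -7.309). Equal radii place N and E the same way about T: N = T + 10.3·n = (36.99, -22.22), E = T − 10.3·n = (22.47, -36.83). Then |LN| = |N − L| = 43.15.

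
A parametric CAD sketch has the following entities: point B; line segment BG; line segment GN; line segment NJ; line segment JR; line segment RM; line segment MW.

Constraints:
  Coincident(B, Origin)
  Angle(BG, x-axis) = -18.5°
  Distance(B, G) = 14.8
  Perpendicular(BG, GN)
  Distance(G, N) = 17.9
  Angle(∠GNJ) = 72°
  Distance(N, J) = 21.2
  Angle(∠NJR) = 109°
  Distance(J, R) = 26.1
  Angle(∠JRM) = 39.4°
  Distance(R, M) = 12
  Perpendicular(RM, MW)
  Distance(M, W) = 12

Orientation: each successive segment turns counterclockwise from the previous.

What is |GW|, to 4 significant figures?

22.09

B is at the origin; BG runs at -18.5° with length 14.8, so G = (14.04, -4.696). BG ⟂ GN, so GN runs at 71.50°; with |GN| = 17.9, N = (19.71, 12.28). ∠GNJ = 72.0° gives NJ at 179.5° from the x-axis; with |NJ| = 21.2, J = (-1.484, 12.46). ∠NJR = 109.0° gives JR at -109.5° from the x-axis; with |JR| = 26.1, R = (-10.20, -12.14). ∠JRM = 39.4° gives RM at 31.10° from the x-axis; with |RM| = 12.0, M = (0.07860, -5.941). RM ⟂ MW, so MW runs at 121.1°; with |MW| = 12.0, W = (-6.120, 4.335). Then |GW| = |W − G| = 22.09.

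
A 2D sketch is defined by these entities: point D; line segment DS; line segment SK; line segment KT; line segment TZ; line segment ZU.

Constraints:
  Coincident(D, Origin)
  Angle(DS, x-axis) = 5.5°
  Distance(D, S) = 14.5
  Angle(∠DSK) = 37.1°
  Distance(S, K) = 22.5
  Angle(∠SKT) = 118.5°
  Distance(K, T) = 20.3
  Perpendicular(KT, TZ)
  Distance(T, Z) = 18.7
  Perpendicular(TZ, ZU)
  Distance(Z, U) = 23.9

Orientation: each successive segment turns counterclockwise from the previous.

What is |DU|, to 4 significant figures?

7.811

D is at the origin; DS runs at 5.5° with length 14.5, so S = (14.43, 1.390). ∠DSK = 37.1° gives SK at 148.4° from the x-axis; with |SK| = 22.5, K = (-4.731, 13.18). ∠SKT = 118.5° gives KT at -150.1° from the x-axis; with |KT| = 20.3, T = (-22.33, 3.060). KT ⟂ TZ, so TZ runs at -60.10°; with |TZ| = 18.7, Z = (-13.01, -13.15). TZ is perpendicular to ZU, so ZU runs at 29.90°; with |ZU| = 23.9, U = (7.712, -1.237). Then |DU| = |U − D| = 7.811.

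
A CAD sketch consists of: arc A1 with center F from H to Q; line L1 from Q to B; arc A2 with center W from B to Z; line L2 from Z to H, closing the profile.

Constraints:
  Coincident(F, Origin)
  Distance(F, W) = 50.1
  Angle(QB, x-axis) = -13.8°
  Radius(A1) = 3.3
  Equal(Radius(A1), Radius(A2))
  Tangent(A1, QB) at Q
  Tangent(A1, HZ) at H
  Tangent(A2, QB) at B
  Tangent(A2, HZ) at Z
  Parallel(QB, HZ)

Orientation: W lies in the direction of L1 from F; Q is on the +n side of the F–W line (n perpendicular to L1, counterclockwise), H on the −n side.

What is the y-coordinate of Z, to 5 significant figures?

-15.155

The slot axis is L1's direction at -13.8°, so u = (cos -13.8°, sin -13.8°) = (0.97113, -0.23853) and n = (−sin -13.8°, cos -13.8°) = (0.23853, 0.97113). F is at the origin and W lies 50.1 along u from F, so W = 50.1·u = (48.654, -11.951). Tangency of A1 to both parallel lines with radius 3.3 puts Q and H at F ± 3.3·n: Q = (0.78716, 3.2047), H = (-0.78716, -3.2047). Equal radii place B and Z the same way about W: B = W + 3.3·n = (49.441, -8.7458), Z = W − 3.3·n = (47.867, -15.155). So Z.y = -15.155.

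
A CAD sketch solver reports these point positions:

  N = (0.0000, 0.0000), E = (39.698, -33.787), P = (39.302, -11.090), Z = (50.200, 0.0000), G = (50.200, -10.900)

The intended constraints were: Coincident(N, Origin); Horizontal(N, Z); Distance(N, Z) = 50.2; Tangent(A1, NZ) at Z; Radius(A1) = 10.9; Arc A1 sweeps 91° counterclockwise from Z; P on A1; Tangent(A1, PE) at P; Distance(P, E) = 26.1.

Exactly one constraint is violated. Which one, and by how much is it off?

Distance(P, E) = 26.1 — off by 3.40.

N = (0.00, 0.00) ✓; N.y = 0.00, Z.y = 0.00 ✓; |NZ| = 50.20 ✓; ∠(GZ, ZN) = 90.00° ✓; |GZ| = 10.90 ✓; bearing(G→P) − bearing(G→Z) = 91.00° ✓; |GP| = 10.90 ✓; ∠(GP, PE) = 90.00° ✓; |PE| = 22.70 ✗.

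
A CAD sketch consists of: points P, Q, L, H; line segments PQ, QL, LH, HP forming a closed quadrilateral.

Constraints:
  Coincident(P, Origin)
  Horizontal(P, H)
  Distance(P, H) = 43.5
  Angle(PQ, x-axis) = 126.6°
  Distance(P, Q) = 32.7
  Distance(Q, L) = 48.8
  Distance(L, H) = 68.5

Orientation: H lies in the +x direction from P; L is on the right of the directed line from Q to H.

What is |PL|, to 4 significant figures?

30.92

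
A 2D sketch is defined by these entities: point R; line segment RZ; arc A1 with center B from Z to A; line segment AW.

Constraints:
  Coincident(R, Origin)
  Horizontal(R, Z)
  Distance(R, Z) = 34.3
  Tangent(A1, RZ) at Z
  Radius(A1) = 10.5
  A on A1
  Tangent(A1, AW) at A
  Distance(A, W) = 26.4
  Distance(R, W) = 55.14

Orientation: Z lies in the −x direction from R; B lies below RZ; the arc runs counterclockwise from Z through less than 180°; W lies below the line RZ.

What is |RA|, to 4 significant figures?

46.33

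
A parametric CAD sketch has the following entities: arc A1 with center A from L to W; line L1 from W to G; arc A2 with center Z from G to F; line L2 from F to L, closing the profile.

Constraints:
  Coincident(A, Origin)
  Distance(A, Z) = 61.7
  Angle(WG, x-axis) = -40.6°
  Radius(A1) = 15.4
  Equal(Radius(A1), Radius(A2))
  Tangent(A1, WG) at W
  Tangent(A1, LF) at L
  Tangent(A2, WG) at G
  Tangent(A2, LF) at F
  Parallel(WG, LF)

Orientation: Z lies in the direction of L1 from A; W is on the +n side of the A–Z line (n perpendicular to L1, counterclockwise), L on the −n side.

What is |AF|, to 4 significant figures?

63.59

The slot axis is L1's direction at -40.6°, so u = (cos -40.6°, sin -40.6°) = (0.7593, -0.6508) and n = (−sin -40.6°, cos -40.6°) = (0.6508, 0.7593). A is at the origin and Z lies 61.7 along u from A, so Z = 61.7·u = (46.85, -40.15). Tangency of A1 to both parallel lines with radius 15.4 puts W and L at A ± 15.4·n: W = (10.02, 11.69), L = (-10.02, -11.69). Equal radii place G and F the same way about Z: G = Z + 15.4·n = (56.87, -28.46), F = Z − 15.4·n = (36.83, -51.85). Then |AF| = |F − A| = 63.59.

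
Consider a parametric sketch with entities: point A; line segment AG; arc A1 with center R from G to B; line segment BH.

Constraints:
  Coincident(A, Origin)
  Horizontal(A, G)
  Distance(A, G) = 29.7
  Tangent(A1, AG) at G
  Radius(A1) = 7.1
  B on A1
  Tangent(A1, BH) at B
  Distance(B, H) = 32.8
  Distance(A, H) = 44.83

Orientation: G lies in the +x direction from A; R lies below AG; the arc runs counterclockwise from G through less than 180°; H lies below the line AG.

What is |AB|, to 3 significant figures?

23.6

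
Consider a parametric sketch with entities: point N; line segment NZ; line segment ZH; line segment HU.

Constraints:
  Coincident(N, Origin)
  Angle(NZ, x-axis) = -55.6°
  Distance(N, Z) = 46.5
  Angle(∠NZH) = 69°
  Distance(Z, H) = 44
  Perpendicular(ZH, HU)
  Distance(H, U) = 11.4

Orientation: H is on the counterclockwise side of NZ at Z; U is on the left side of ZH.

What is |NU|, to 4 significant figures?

42.09

N is at the origin; NZ runs at -55.6° with length 46.5, so Z = 46.5·(cos -55.6°, sin -55.6°) = (26.27, -38.37). ∠NZH = 69.0°, so ZH runs at -55.6° + (180° − 69.0°) = 55.40° from the x-axis; with |ZH| = 44.0, H = Z + 44.0·(cos 55.40°, sin 55.40°) = (51.26, -2.150). The perpendicularity gives HU at right angles to ZH; with |HU| = 11.4 on the left of ZH, U = H + 11.4·(-0.8231, 0.5678) = (41.87, 4.324). Then |NU| = |U − N| = 42.09.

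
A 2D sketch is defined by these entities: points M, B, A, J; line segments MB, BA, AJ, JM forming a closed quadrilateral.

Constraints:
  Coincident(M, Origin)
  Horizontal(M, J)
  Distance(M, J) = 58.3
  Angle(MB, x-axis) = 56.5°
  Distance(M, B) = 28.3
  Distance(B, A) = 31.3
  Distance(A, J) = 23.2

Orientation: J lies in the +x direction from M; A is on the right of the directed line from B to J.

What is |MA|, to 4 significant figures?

35.13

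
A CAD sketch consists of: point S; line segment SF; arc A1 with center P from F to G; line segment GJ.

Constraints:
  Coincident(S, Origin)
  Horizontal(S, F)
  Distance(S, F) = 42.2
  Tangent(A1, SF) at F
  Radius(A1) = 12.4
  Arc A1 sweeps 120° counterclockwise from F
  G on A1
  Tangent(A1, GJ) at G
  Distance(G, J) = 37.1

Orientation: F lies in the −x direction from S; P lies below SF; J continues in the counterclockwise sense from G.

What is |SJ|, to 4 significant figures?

61.29

On A1, F sits at bearing 90° from P; a 120° counterclockwise sweep puts G at bearing 210°, so G = P + 12.4·(cos 210°, sin 210°) = (-52.94, -18.60). Since A1 is tangent to GJ there, PG ⟂ GJ, so GJ runs along (−sin 210°, cos 210°); with |GJ| = 37.1, J = (-34.39, -50.73). Then |SJ| = |J − S| = 61.29.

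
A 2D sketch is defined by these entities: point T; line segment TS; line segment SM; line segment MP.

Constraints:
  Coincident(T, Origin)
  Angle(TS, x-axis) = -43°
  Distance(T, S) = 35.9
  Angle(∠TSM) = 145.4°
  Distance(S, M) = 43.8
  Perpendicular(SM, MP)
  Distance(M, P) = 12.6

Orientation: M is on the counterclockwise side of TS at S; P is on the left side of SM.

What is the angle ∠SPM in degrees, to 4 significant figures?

73.95°

T is at the origin; TS runs at -43.0° with length 35.9, so S = 35.9·(cos -43.0°, sin -43.0°) = (26.26, -24.48). ∠TSM = 145.4°, so SM runs at -43.0° + (180° − 145.4°) = -8.400° from the x-axis; with |SM| = 43.8, M = S + 43.8·(cos -8.400°, sin -8.400°) = (69.59, -30.88). The perpendicularity gives MP at right angles to SM; with |MP| = 12.6 on the left of SM, P = M + 12.6·(0.1461, 0.9893) = (71.43, -18.42). Then cos ∠SPM = PS·PM / (|PS||PM|), giving 73.95°.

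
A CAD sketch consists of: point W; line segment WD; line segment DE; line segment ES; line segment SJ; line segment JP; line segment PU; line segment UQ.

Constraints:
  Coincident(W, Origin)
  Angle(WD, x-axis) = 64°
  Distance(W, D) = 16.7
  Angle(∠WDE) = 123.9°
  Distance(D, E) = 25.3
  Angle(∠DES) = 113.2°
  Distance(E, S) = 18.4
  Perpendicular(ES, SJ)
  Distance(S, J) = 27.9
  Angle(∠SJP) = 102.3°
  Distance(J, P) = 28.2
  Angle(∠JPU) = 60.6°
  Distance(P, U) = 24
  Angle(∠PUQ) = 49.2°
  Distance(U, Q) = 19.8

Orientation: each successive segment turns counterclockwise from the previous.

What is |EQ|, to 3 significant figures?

29.0

∠JPU = 60.6° gives PU at 114° from the x-axis; with |PU| = 24.0, U = (-1.97, 26.3). ∠PUQ = 49.2° gives UQ at -115° from the x-axis; with |UQ| = 19.8, Q = (-10.4, 8.35). Then |EQ| = |Q − E| = 29.0.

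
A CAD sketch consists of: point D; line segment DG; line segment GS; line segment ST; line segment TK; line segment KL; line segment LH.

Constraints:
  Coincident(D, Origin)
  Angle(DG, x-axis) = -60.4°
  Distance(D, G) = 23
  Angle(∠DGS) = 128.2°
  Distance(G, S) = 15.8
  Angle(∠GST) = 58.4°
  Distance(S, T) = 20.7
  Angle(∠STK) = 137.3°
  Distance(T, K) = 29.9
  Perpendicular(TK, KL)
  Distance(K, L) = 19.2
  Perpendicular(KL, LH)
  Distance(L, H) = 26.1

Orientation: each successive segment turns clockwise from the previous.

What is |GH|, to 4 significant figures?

3.904

D is at the origin; DG runs at -60.4° with length 23.0, so G = (11.36, -20.00). ∠DGS = 128.2° gives GS at -112.2° from the x-axis; with |GS| = 15.8, S = (5.391, -34.63). ∠GST = 58.4° gives ST at 126.2° from the x-axis; with |ST| = 20.7, T = (-6.835, -17.92). ∠STK = 137.3° gives TK at 83.50° from the x-axis; with |TK| = 29.9, K = (-3.450, 11.78). TK is perpendicular to KL, so KL runs at -6.500°; with |KL| = 19.2, L = (15.63, 9.611). KL ⟂ LH, so LH runs at -96.50°; with |LH| = 26.1, H = (12.67, -16.32). Then |GH| = |H − G| = 3.904.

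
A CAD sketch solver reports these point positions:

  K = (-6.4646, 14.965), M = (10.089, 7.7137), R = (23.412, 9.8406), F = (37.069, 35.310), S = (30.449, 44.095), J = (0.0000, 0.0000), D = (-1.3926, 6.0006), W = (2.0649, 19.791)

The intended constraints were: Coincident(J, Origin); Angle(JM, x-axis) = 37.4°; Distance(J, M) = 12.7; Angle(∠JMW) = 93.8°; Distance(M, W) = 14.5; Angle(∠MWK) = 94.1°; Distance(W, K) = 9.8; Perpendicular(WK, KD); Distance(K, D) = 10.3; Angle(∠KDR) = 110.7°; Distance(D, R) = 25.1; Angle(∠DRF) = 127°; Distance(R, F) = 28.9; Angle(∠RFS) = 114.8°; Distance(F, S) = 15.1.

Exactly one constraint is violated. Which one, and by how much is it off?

Distance(F, S) = 15.1 — off by 4.10.

J = (0.00, 0.00) ✓; JM at 37.40° ✓; |JM| = 12.70 ✓; ∠JMW = 93.80° ✓; |MW| = 14.50 ✓; ∠MWK = 94.10° ✓; |WK| = 9.800 ✓; ∠(WK, KD) = 90.00° ✓; |KD| = 10.30 ✓; ∠KDR = 110.7° ✓; |DR| = 25.10 ✓; ∠DRF = 127.0° ✓; |RF| = 28.90 ✓; ∠RFS = 114.8° ✓; |FS| = 11.00 ✗.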